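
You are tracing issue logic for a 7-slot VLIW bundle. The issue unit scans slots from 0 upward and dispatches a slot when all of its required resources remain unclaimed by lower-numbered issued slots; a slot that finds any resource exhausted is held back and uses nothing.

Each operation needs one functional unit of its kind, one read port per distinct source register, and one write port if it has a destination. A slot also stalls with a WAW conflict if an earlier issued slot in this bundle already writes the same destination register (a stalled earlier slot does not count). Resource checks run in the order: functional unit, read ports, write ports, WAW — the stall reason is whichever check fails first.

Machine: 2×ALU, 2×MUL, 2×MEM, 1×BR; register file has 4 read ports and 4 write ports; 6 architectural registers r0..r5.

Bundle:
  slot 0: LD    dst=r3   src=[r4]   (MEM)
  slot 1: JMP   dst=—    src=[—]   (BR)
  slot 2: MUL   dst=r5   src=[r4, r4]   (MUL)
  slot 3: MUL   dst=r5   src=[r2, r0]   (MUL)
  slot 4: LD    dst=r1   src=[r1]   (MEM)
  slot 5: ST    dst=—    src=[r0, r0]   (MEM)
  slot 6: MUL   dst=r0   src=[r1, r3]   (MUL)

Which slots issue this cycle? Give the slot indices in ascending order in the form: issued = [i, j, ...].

issued = [0, 1, 2, 4]

[0] MEM needs rd=1 wr=1: ok; after: ALU=2 MUL=2 MEM=1 BR=1, R=3, W=3
[1] BR needs rd=0 wr=0: ok; after: ALU=2 MUL=2 MEM=1 BR=0, R=3, W=3
[2] MUL needs rd=1 wr=1: ok; after: ALU=2 MUL=1 MEM=1 BR=0, R=2, W=2
[3] MUL needs rd=2 wr=1: WAW; after: ALU=2 MUL=1 MEM=1 BR=0, R=2, W=2
[4] MEM needs rd=1 wr=1: ok; after: ALU=2 MUL=1 MEM=0 BR=0, R=1, W=1
[5] MEM needs rd=1 wr=0: FU; after: ALU=2 MUL=1 MEM=0 BR=0, R=1, W=1
[6] MUL needs rd=2 wr=1: RD_PORT; after: ALU=2 MUL=1 MEM=0 BR=0, R=1, W=1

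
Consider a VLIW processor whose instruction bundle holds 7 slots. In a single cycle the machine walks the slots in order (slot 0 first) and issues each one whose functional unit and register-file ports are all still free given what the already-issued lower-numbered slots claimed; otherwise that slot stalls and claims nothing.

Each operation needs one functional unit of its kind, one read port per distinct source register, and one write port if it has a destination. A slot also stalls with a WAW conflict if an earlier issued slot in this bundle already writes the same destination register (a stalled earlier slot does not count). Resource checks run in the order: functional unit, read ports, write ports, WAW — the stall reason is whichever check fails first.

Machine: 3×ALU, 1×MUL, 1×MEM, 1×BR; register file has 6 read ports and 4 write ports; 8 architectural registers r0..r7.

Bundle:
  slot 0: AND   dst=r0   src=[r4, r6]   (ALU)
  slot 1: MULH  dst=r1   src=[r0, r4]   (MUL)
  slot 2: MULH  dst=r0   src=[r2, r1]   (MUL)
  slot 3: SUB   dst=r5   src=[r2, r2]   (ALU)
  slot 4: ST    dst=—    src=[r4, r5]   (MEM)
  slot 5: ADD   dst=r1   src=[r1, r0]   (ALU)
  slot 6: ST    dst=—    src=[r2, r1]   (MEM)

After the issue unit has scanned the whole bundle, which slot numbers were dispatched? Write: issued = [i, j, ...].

issued = [0, 1, 3]

#0 ALU src=r4,r6 dispatched  <A:2 Mu:1 Ld:1 B:1 rd:4 wr:3>
#1 MUL src=r0,r4 dispatched  <A:2 Mu:0 Ld:1 B:1 rd:2 wr:2>
#2 MUL src=r2,r1 held:FU  <A:2 Mu:0 Ld:1 B:1 rd:2 wr:2>
#3 ALU src=r2,r2 dispatched  <A:1 Mu:0 Ld:1 B:1 rd:1 wr:1>
#4 MEM src=r4,r5 held:RD_PORT  <A:1 Mu:0 Ld:1 B:1 rd:1 wr:1>
#5 ALU src=r1,r0 held:RD_PORT  <A:1 Mu:0 Ld:1 B:1 rd:1 wr:1>
#6 MEM src=r2,r1 held:RD_PORT  <A:1 Mu:0 Ld:1 B:1 rd:1 wr:1>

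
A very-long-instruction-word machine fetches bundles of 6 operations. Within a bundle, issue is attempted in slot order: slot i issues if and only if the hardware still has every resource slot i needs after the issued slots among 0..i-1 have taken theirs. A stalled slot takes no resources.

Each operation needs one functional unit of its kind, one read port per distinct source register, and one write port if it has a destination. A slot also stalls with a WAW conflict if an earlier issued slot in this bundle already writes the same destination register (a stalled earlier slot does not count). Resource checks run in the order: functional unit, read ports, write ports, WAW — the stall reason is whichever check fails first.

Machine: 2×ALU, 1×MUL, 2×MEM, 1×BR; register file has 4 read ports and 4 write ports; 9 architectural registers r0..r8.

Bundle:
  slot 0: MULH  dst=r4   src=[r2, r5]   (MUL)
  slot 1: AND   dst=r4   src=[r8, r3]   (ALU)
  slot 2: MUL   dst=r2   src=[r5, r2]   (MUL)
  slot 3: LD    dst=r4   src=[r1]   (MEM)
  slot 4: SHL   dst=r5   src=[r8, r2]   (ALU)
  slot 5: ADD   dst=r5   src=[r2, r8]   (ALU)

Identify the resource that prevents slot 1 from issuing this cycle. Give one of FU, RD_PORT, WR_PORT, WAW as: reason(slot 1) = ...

(0) want 1×MUL +2rd +1wr — yes → AL2|MU0|ME2|BR1|rd2|wr3
(1) want 1×ALU +2rd +1wr — WAW → AL2|MU0|ME2|BR1|rd2|wr3
(2) want 1×MUL +2rd +1wr — FU → AL2|MU0|ME2|BR1|rd2|wr3
(3) want 1×MEM +1rd +1wr — WAW → AL2|MU0|ME2|BR1|rd2|wr3
(4) want 1×ALU +2rd +1wr — yes → AL1|MU0|ME2|BR1|rd0|wr2
(5) want 1×ALU +2rd +1wr — RD_PORT → AL1|MU0|ME2|BR1|rd0|wr2

reason(slot 1) = WAW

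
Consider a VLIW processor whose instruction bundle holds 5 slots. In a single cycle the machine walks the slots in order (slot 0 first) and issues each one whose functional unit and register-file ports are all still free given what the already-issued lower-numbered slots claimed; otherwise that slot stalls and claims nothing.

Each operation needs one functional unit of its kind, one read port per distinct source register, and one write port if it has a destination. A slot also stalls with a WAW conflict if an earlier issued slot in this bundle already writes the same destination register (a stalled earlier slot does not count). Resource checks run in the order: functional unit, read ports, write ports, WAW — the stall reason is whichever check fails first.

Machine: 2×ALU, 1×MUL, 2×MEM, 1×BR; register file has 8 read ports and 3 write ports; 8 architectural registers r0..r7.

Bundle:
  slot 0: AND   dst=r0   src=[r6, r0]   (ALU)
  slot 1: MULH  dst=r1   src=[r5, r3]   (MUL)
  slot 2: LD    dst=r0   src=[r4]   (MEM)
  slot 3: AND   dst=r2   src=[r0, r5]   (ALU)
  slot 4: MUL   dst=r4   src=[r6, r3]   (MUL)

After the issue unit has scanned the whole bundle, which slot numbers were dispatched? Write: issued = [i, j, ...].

slot 0 (ALU): ISSUE — free A1,Mu1,Ld2,B1 rp6 wp2
slot 1 (MUL): ISSUE — free A1,Mu0,Ld2,B1 rp4 wp1
slot 2 (MEM): stall WAW — free A1,Mu0,Ld2,B1 rp4 wp1
slot 3 (ALU): ISSUE — free A0,Mu0,Ld2,B1 rp2 wp0
slot 4 (MUL): stall FU — free A0,Mu0,Ld2,B1 rp2 wp0

issued = [0, 1, 3]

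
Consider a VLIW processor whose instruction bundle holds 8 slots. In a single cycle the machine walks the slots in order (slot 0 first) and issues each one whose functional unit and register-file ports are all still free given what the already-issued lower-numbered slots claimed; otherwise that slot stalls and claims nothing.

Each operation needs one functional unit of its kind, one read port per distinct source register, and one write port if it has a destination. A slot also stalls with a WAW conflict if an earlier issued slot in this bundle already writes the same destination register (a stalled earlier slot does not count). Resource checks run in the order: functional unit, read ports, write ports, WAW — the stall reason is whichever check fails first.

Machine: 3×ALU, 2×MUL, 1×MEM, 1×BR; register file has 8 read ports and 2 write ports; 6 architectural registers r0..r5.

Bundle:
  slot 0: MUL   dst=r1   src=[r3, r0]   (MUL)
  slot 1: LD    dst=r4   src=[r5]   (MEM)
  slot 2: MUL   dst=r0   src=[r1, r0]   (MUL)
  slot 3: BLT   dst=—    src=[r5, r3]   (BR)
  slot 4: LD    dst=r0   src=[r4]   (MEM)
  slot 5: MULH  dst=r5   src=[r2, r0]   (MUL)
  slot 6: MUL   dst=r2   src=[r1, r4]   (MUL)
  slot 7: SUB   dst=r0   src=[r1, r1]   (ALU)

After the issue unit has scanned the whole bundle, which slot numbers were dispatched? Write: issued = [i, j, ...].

issued = [0, 1, 3]

(0) want 1×MUL +2rd +1wr — yes → AL3|MU1|ME1|BR1|rd6|wr1
(1) want 1×MEM +1rd +1wr — yes → AL3|MU1|ME0|BR1|rd5|wr0
(2) want 1×MUL +2rd +1wr — WR_PORT → AL3|MU1|ME0|BR1|rd5|wr0
(3) want 1×BR +2rd +0wr — yes → AL3|MU1|ME0|BR0|rd3|wr0
(4) want 1×MEM +1rd +1wr — FU → AL3|MU1|ME0|BR0|rd3|wr0
(5) want 1×MUL +2rd +1wr — WR_PORT → AL3|MU1|ME0|BR0|rd3|wr0
(6) want 1×MUL +2rd +1wr — WR_PORT → AL3|MU1|ME0|BR0|rd3|wr0
(7) want 1×ALU +1rd +1wr — WR_PORT → AL3|MU1|ME0|BR0|rd3|wr0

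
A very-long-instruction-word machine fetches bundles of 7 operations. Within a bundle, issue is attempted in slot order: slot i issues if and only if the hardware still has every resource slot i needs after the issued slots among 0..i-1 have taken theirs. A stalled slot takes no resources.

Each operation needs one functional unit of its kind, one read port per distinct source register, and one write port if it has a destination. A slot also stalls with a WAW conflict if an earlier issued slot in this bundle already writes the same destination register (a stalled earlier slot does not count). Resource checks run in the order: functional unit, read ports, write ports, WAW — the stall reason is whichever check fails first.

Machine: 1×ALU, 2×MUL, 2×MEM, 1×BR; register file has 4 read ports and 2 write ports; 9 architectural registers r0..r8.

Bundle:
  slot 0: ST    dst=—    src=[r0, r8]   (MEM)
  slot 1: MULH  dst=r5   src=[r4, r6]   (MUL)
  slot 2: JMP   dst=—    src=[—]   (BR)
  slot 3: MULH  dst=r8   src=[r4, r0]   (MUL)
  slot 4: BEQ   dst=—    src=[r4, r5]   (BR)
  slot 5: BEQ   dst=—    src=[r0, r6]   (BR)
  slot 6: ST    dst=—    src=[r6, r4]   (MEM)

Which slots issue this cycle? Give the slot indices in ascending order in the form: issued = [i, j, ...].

issued = [0, 1, 2]

[0] MEM needs rd=2 wr=0: ok; after: ALU=1 MUL=2 MEM=1 BR=1, R=2, W=2
[1] MUL needs rd=2 wr=1: ok; after: ALU=1 MUL=1 MEM=1 BR=1, R=0, W=1
[2] BR needs rd=0 wr=0: ok; after: ALU=1 MUL=1 MEM=1 BR=0, R=0, W=1
[3] MUL needs rd=2 wr=1: RD_PORT; after: ALU=1 MUL=1 MEM=1 BR=0, R=0, W=1
[4] BR needs rd=2 wr=0: FU; after: ALU=1 MUL=1 MEM=1 BR=0, R=0, W=1
[5] BR needs rd=2 wr=0: FU; after: ALU=1 MUL=1 MEM=1 BR=0, R=0, W=1
[6] MEM needs rd=2 wr=0: RD_PORT; after: ALU=1 MUL=1 MEM=1 BR=0, R=0, W=1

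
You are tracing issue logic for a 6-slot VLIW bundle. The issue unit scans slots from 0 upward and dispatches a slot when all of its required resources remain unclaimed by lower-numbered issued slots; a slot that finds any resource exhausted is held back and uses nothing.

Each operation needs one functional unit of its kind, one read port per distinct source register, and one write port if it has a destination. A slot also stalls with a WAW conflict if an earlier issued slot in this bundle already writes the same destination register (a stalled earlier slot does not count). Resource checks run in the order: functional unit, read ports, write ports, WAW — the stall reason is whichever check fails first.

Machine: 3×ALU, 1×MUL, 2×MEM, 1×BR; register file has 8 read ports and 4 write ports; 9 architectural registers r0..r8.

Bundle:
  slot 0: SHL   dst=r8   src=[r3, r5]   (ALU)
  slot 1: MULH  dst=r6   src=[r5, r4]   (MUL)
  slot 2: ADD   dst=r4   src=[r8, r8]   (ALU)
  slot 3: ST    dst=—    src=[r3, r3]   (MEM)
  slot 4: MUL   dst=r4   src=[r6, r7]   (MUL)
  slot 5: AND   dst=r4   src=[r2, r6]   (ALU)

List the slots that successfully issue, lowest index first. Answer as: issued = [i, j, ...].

(0) want 1×ALU +2rd +1wr — yes → AL2|MU1|ME2|BR1|rd6|wr3
(1) want 1×MUL +2rd +1wr — yes → AL2|MU0|ME2|BR1|rd4|wr2
(2) want 1×ALU +1rd +1wr — yes → AL1|MU0|ME2|BR1|rd3|wr1
(3) want 1×MEM +1rd +0wr — yes → AL1|MU0|ME1|BR1|rd2|wr1
(4) want 1×MUL +2rd +1wr — FU → AL1|MU0|ME1|BR1|rd2|wr1
(5) want 1×ALU +2rd +1wr — WAW → AL1|MU0|ME1|BR1|rd2|wr1

issued = [0, 1, 2, 3]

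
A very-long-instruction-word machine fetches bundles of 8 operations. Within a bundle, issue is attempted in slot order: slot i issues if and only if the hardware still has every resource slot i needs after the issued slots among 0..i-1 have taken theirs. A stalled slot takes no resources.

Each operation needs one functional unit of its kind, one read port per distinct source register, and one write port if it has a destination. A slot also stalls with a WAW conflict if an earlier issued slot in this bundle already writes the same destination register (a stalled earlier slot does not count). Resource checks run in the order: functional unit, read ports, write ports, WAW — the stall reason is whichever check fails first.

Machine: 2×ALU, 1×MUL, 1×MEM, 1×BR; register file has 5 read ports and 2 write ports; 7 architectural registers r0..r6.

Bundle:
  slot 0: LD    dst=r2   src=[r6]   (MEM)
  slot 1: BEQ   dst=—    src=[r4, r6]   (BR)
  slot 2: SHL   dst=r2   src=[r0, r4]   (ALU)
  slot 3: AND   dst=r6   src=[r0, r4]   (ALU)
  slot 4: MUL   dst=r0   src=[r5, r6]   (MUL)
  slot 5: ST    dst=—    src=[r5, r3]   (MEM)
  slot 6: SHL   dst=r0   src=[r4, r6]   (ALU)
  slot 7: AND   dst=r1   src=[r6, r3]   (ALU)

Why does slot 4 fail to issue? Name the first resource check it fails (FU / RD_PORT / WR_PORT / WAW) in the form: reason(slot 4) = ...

(0) want 1×MEM +1rd +1wr — yes → AL2|MU1|ME0|BR1|rd4|wr1
(1) want 1×BR +2rd +0wr — yes → AL2|MU1|ME0|BR0|rd2|wr1
(2) want 1×ALU +2rd +1wr — WAW → AL2|MU1|ME0|BR0|rd2|wr1
(3) want 1×ALU +2rd +1wr — yes → AL1|MU1|ME0|BR0|rd0|wr0
(4) want 1×MUL +2rd +1wr — RD_PORT → AL1|MU1|ME0|BR0|rd0|wr0
(5) want 1×MEM +2rd +0wr — FU → AL1|MU1|ME0|BR0|rd0|wr0
(6) want 1×ALU +2rd +1wr — RD_PORT → AL1|MU1|ME0|BR0|rd0|wr0
(7) want 1×ALU +2rd +1wr — RD_PORT → AL1|MU1|ME0|BR0|rd0|wr0

reason(slot 4) = RD_PORT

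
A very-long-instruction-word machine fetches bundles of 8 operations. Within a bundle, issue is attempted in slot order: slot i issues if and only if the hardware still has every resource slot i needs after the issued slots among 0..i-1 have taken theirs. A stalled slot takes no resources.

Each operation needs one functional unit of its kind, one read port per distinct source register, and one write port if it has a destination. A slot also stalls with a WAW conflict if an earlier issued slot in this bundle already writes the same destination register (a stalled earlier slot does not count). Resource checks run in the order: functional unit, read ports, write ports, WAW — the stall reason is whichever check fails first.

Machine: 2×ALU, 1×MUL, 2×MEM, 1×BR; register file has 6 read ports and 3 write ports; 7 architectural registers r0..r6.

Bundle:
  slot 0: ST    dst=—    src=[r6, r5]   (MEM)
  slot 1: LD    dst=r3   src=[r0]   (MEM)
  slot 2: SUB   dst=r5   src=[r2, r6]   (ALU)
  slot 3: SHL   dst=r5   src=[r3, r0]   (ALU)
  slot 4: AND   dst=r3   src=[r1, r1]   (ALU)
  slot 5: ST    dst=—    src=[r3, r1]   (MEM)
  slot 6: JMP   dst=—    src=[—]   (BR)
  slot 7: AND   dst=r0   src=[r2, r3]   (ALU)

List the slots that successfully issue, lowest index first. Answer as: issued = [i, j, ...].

issued = [0, 1, 2, 6]

[0] MEM needs rd=2 wr=0: ok; after: ALU=2 MUL=1 MEM=1 BR=1, R=4, W=3
[1] MEM needs rd=1 wr=1: ok; after: ALU=2 MUL=1 MEM=0 BR=1, R=3, W=2
[2] ALU needs rd=2 wr=1: ok; after: ALU=1 MUL=1 MEM=0 BR=1, R=1, W=1
[3] ALU needs rd=2 wr=1: RD_PORT; after: ALU=1 MUL=1 MEM=0 BR=1, R=1, W=1
[4] ALU needs rd=1 wr=1: WAW; after: ALU=1 MUL=1 MEM=0 BR=1, R=1, W=1
[5] MEM needs rd=2 wr=0: FU; after: ALU=1 MUL=1 MEM=0 BR=1, R=1, W=1
[6] BR needs rd=0 wr=0: ok; after: ALU=1 MUL=1 MEM=0 BR=0, R=1, W=1
[7] ALU needs rd=2 wr=1: RD_PORT; after: ALU=1 MUL=1 MEM=0 BR=0, R=1, W=1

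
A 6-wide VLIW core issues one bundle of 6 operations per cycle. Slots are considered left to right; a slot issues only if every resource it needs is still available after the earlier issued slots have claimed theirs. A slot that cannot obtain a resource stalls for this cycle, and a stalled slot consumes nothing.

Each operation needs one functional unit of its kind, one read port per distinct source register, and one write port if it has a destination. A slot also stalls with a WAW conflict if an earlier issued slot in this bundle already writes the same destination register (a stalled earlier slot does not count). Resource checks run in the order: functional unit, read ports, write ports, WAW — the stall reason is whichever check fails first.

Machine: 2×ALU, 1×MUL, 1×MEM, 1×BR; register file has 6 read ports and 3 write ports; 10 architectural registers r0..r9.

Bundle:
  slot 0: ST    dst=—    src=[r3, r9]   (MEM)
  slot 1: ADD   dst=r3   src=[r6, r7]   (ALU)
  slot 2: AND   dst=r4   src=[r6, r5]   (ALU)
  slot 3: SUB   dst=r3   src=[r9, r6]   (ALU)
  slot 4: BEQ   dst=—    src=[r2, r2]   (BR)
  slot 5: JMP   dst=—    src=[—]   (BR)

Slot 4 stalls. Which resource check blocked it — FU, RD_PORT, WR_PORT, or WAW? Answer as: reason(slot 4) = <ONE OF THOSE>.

reason(slot 4) = RD_PORT

[0] MEM needs rd=2 wr=0: ok; after: ALU=2 MUL=1 MEM=0 BR=1, R=4, W=3
[1] ALU needs rd=2 wr=1: ok; after: ALU=1 MUL=1 MEM=0 BR=1, R=2, W=2
[2] ALU needs rd=2 wr=1: ok; after: ALU=0 MUL=1 MEM=0 BR=1, R=0, W=1
[3] ALU needs rd=2 wr=1: FU; after: ALU=0 MUL=1 MEM=0 BR=1, R=0, W=1
[4] BR needs rd=1 wr=0: RD_PORT; after: ALU=0 MUL=1 MEM=0 BR=1, R=0, W=1
[5] BR needs rd=0 wr=0: ok; after: ALU=0 MUL=1 MEM=0 BR=0, R=0, W=1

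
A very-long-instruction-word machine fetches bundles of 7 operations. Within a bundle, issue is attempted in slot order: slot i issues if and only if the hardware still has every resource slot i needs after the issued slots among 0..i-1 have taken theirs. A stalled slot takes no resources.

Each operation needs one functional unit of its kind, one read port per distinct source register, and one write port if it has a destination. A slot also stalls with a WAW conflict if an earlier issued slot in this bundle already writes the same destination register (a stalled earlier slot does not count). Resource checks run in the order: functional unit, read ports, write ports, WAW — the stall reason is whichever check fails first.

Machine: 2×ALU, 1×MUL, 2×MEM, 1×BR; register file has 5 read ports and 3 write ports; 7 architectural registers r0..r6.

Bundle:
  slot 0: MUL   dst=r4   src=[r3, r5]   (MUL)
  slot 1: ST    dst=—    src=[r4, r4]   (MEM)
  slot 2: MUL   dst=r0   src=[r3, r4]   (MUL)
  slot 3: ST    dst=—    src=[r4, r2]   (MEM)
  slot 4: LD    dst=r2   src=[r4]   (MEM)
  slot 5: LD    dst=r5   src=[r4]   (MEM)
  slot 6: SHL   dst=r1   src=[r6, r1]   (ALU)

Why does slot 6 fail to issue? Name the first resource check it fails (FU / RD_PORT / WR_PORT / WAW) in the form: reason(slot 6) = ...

slot 0 (MUL): ISSUE — free A2,Mu0,Ld2,B1 rp3 wp2
slot 1 (MEM): ISSUE — free A2,Mu0,Ld1,B1 rp2 wp2
slot 2 (MUL): stall FU — free A2,Mu0,Ld1,B1 rp2 wp2
slot 3 (MEM): ISSUE — free A2,Mu0,Ld0,B1 rp0 wp2
slot 4 (MEM): stall FU — free A2,Mu0,Ld0,B1 rp0 wp2
slot 5 (MEM): stall FU — free A2,Mu0,Ld0,B1 rp0 wp2
slot 6 (ALU): stall RD_PORT — free A2,Mu0,Ld0,B1 rp0 wp2

reason(slot 6) = RD_PORT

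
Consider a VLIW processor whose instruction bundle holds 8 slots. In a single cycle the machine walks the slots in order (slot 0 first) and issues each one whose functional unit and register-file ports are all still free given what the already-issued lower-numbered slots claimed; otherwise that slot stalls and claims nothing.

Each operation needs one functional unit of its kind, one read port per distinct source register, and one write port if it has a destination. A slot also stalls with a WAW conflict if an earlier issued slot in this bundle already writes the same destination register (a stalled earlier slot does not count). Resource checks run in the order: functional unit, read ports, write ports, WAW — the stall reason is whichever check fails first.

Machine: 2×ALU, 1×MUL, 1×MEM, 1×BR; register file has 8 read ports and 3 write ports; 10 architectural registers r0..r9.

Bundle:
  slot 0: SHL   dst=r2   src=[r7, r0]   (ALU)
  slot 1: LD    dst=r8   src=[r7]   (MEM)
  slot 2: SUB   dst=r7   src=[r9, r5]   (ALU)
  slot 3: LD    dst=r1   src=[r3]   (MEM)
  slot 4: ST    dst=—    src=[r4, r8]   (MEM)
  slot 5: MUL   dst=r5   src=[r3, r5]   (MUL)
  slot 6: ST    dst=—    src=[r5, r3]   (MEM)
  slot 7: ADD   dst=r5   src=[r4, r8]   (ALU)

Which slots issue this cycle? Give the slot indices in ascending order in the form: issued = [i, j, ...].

issued = [0, 1, 2]

#0 ALU src=r7,r0 dispatched  <A:1 Mu:1 Ld:1 B:1 rd:6 wr:2>
#1 MEM src=r7 dispatched  <A:1 Mu:1 Ld:0 B:1 rd:5 wr:1>
#2 ALU src=r9,r5 dispatched  <A:0 Mu:1 Ld:0 B:1 rd:3 wr:0>
#3 MEM src=r3 held:FU  <A:0 Mu:1 Ld:0 B:1 rd:3 wr:0>
#4 MEM src=r4,r8 held:FU  <A:0 Mu:1 Ld:0 B:1 rd:3 wr:0>
#5 MUL src=r3,r5 held:WR_PORT  <A:0 Mu:1 Ld:0 B:1 rd:3 wr:0>
#6 MEM src=r5,r3 held:FU  <A:0 Mu:1 Ld:0 B:1 rd:3 wr:0>
#7 ALU src=r4,r8 held:FU  <A:0 Mu:1 Ld:0 B:1 rd:3 wr:0>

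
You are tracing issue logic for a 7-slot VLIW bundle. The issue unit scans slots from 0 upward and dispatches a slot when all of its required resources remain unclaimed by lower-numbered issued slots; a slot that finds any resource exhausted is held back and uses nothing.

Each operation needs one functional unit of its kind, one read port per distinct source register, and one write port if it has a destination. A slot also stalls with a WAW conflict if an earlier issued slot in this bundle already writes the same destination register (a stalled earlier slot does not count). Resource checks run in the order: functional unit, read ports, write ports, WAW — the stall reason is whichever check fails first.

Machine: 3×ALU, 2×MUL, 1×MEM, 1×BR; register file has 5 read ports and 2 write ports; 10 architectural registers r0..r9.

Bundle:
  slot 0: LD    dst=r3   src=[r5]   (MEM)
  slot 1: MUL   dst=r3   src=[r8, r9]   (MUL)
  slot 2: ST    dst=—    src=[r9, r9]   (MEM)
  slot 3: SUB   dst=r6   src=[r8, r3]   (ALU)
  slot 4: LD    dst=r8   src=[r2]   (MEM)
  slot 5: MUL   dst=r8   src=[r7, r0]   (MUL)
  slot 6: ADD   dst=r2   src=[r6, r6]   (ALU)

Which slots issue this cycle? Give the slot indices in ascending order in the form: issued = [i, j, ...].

[0] MEM needs rd=1 wr=1: ok; after: ALU=3 MUL=2 MEM=0 BR=1, R=4, W=1
[1] MUL needs rd=2 wr=1: WAW; after: ALU=3 MUL=2 MEM=0 BR=1, R=4, W=1
[2] MEM needs rd=1 wr=0: FU; after: ALU=3 MUL=2 MEM=0 BR=1, R=4, W=1
[3] ALU needs rd=2 wr=1: ok; after: ALU=2 MUL=2 MEM=0 BR=1, R=2, W=0
[4] MEM needs rd=1 wr=1: FU; after: ALU=2 MUL=2 MEM=0 BR=1, R=2, W=0
[5] MUL needs rd=2 wr=1: WR_PORT; after: ALU=2 MUL=2 MEM=0 BR=1, R=2, W=0
[6] ALU needs rd=1 wr=1: WR_PORT; after: ALU=2 MUL=2 MEM=0 BR=1, R=2, W=0

issued = [0, 3]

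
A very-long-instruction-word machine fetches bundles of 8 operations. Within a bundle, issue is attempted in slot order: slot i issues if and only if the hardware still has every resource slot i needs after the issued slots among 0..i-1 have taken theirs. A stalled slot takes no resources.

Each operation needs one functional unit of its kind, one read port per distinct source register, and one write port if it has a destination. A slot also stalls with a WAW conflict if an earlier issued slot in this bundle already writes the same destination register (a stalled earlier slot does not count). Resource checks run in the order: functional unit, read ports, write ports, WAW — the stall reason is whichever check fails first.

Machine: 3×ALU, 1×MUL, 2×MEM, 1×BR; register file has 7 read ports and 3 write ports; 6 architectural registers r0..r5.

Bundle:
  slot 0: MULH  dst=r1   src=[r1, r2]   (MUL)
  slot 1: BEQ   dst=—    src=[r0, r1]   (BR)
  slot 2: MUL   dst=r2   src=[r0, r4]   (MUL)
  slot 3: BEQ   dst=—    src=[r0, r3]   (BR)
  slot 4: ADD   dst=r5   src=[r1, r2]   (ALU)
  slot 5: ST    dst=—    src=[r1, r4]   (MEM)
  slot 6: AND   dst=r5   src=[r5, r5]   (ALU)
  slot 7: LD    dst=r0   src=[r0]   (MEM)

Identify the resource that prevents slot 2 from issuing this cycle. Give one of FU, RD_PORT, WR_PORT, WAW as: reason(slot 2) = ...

[0] MUL needs rd=2 wr=1: ok; after: ALU=3 MUL=0 MEM=2 BR=1, R=5, W=2
[1] BR needs rd=2 wr=0: ok; after: ALU=3 MUL=0 MEM=2 BR=0, R=3, W=2
[2] MUL needs rd=2 wr=1: FU; after: ALU=3 MUL=0 MEM=2 BR=0, R=3, W=2
[3] BR needs rd=2 wr=0: FU; after: ALU=3 MUL=0 MEM=2 BR=0, R=3, W=2
[4] ALU needs rd=2 wr=1: ok; after: ALU=2 MUL=0 MEM=2 BR=0, R=1, W=1
[5] MEM needs rd=2 wr=0: RD_PORT; after: ALU=2 MUL=0 MEM=2 BR=0, R=1, W=1
[6] ALU needs rd=1 wr=1: WAW; after: ALU=2 MUL=0 MEM=2 BR=0, R=1, W=1
[7] MEM needs rd=1 wr=1: ok; after: ALU=2 MUL=0 MEM=1 BR=0, R=0, W=0

reason(slot 2) = FU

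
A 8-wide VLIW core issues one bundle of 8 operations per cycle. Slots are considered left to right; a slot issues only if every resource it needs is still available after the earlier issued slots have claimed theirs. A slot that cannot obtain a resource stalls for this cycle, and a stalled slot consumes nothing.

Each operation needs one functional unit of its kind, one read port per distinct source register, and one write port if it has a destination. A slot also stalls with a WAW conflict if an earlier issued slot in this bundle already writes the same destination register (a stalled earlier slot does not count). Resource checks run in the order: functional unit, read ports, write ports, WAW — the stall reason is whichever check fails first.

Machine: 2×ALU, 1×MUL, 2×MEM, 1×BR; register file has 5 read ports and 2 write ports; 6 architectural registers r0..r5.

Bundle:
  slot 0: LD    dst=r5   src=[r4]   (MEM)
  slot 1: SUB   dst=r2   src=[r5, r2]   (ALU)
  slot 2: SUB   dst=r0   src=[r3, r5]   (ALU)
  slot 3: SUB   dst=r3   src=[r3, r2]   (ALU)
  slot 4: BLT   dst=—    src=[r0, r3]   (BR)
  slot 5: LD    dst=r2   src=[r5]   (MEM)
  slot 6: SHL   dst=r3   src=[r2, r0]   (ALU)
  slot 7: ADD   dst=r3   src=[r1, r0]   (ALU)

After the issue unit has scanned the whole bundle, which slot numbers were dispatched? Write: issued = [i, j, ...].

issued = [0, 1, 4]

  0. MEM→r5 ⇒ go  {2A/1Mu/1Ld/1B | 4r 1w}
  1. ALU→r2 ⇒ go  {1A/1Mu/1Ld/1B | 2r 0w}
  2. ALU→r0 ⇒ no(WR_PORT)  {1A/1Mu/1Ld/1B | 2r 0w}
  3. ALU→r3 ⇒ no(WR_PORT)  {1A/1Mu/1Ld/1B | 2r 0w}
  4. BR ⇒ go  {1A/1Mu/1Ld/0B | 0r 0w}
  5. MEM→r2 ⇒ no(RD_PORT)  {1A/1Mu/1Ld/0B | 0r 0w}
  6. ALU→r3 ⇒ no(RD_PORT)  {1A/1Mu/1Ld/0B | 0r 0w}
  7. ALU→r3 ⇒ no(RD_PORT)  {1A/1Mu/1Ld/0B | 0r 0w}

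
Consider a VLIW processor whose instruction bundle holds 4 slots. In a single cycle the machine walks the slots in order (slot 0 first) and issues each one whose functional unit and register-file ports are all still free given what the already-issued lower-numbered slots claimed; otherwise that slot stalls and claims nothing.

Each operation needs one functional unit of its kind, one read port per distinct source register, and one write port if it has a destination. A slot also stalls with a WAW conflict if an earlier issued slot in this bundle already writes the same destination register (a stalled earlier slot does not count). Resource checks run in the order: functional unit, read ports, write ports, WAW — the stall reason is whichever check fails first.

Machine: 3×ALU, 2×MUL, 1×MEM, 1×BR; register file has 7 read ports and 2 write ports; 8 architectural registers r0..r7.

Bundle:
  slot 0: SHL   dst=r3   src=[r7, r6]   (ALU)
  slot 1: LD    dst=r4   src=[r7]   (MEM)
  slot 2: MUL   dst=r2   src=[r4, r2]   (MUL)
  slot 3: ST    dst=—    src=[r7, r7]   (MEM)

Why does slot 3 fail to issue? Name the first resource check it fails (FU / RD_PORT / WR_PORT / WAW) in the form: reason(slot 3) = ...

(0) want 1×ALU +2rd +1wr — yes → AL2|MU2|ME1|BR1|rd5|wr1
(1) want 1×MEM +1rd +1wr — yes → AL2|MU2|ME0|BR1|rd4|wr0
(2) want 1×MUL +2rd +1wr — WR_PORT → AL2|MU2|ME0|BR1|rd4|wr0
(3) want 1×MEM +1rd +0wr — FU → AL2|MU2|ME0|BR1|rd4|wr0

reason(slot 3) = FU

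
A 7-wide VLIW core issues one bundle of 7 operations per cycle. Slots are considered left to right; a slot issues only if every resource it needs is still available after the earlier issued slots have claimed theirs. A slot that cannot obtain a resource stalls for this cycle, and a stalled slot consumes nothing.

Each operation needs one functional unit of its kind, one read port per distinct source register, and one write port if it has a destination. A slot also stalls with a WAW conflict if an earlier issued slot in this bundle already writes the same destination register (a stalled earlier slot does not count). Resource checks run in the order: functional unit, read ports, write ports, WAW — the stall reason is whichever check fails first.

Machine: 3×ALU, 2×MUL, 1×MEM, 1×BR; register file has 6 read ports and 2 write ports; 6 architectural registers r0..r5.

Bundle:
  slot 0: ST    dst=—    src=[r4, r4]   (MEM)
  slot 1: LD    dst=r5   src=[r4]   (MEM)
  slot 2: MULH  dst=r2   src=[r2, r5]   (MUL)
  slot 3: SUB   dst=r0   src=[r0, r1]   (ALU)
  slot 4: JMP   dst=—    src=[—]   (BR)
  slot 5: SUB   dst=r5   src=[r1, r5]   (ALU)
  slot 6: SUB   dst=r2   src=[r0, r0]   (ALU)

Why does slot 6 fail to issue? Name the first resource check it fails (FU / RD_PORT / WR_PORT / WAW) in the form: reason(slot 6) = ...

(0) want 1×MEM +1rd +0wr — yes → AL3|MU2|ME0|BR1|rd5|wr2
(1) want 1×MEM +1rd +1wr — FU → AL3|MU2|ME0|BR1|rd5|wr2
(2) want 1×MUL +2rd +1wr — yes → AL3|MU1|ME0|BR1|rd3|wr1
(3) want 1×ALU +2rd +1wr — yes → AL2|MU1|ME0|BR1|rd1|wr0
(4) want 1×BR +0rd +0wr — yes → AL2|MU1|ME0|BR0|rd1|wr0
(5) want 1×ALU +2rd +1wr — RD_PORT → AL2|MU1|ME0|BR0|rd1|wr0
(6) want 1×ALU +1rd +1wr — WR_PORT → AL2|MU1|ME0|BR0|rd1|wr0

reason(slot 6) = WR_PORT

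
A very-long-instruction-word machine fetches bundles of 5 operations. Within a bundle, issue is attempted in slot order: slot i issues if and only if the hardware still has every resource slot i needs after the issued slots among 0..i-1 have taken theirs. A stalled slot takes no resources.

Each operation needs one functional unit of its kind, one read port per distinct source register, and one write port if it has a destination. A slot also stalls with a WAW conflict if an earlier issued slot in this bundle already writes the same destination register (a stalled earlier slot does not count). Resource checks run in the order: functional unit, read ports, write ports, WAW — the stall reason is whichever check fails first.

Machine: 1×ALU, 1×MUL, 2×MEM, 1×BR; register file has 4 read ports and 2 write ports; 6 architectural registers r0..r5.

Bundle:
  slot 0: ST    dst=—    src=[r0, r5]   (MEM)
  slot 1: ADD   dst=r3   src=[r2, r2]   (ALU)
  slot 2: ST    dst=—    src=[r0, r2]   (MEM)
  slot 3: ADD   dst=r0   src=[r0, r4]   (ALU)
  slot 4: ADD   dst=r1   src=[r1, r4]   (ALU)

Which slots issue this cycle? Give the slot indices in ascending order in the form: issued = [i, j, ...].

  0. MEM ⇒ go  {1A/1Mu/1Ld/1B | 2r 2w}
  1. ALU→r3 ⇒ go  {0A/1Mu/1Ld/1B | 1r 1w}
  2. MEM ⇒ no(RD_PORT)  {0A/1Mu/1Ld/1B | 1r 1w}
  3. ALU→r0 ⇒ no(FU)  {0A/1Mu/1Ld/1B | 1r 1w}
  4. ALU→r1 ⇒ no(FU)  {0A/1Mu/1Ld/1B | 1r 1w}

issued = [0, 1]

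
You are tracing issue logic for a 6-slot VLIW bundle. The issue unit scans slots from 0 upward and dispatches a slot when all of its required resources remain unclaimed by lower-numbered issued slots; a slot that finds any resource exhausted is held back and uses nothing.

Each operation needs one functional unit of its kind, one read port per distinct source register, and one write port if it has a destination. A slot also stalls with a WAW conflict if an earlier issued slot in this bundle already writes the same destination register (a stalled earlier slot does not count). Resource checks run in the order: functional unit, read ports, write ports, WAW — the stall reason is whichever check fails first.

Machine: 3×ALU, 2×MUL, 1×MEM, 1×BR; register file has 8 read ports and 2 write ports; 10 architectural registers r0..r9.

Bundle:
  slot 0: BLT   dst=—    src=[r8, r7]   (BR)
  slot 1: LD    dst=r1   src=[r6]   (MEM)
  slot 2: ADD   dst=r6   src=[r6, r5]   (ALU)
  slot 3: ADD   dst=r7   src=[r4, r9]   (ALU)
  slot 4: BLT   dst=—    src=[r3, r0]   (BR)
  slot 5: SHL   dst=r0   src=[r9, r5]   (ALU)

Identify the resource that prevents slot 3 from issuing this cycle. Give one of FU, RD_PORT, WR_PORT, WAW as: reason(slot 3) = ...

reason(slot 3) = WR_PORT

[0] BR needs rd=2 wr=0: ok; after: ALU=3 MUL=2 MEM=1 BR=0, R=6, W=2
[1] MEM needs rd=1 wr=1: ok; after: ALU=3 MUL=2 MEM=0 BR=0, R=5, W=1
[2] ALU needs rd=2 wr=1: ok; after: ALU=2 MUL=2 MEM=0 BR=0, R=3, W=0
[3] ALU needs rd=2 wr=1: WR_PORT; after: ALU=2 MUL=2 MEM=0 BR=0, R=3, W=0
[4] BR needs rd=2 wr=0: FU; after: ALU=2 MUL=2 MEM=0 BR=0, R=3, W=0
[5] ALU needs rd=2 wr=1: WR_PORT; after: ALU=2 MUL=2 MEM=0 BR=0, R=3, W=0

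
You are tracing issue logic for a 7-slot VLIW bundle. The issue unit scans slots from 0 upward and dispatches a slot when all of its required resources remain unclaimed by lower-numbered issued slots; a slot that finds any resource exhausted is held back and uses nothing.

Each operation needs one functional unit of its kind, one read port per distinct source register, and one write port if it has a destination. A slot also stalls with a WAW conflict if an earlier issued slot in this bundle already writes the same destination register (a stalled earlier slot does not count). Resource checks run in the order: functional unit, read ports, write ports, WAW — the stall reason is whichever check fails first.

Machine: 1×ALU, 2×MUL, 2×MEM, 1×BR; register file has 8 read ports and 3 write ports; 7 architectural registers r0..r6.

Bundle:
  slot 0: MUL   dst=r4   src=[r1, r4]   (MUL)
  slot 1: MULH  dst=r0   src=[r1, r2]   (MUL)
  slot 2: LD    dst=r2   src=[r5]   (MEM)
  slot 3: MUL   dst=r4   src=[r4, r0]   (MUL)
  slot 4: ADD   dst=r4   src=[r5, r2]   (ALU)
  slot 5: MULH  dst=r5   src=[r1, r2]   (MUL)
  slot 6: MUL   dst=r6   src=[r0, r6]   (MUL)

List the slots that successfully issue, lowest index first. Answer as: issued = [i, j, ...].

issued = [0, 1, 2]

slot 0 (MUL): ISSUE — free A1,Mu1,Ld2,B1 rp6 wp2
slot 1 (MUL): ISSUE — free A1,Mu0,Ld2,B1 rp4 wp1
slot 2 (MEM): ISSUE — free A1,Mu0,Ld1,B1 rp3 wp0
slot 3 (MUL): stall FU — free A1,Mu0,Ld1,B1 rp3 wp0
slot 4 (ALU): stall WR_PORT — free A1,Mu0,Ld1,B1 rp3 wp0
slot 5 (MUL): stall FU — free A1,Mu0,Ld1,B1 rp3 wp0
slot 6 (MUL): stall FU — free A1,Mu0,Ld1,B1 rp3 wp0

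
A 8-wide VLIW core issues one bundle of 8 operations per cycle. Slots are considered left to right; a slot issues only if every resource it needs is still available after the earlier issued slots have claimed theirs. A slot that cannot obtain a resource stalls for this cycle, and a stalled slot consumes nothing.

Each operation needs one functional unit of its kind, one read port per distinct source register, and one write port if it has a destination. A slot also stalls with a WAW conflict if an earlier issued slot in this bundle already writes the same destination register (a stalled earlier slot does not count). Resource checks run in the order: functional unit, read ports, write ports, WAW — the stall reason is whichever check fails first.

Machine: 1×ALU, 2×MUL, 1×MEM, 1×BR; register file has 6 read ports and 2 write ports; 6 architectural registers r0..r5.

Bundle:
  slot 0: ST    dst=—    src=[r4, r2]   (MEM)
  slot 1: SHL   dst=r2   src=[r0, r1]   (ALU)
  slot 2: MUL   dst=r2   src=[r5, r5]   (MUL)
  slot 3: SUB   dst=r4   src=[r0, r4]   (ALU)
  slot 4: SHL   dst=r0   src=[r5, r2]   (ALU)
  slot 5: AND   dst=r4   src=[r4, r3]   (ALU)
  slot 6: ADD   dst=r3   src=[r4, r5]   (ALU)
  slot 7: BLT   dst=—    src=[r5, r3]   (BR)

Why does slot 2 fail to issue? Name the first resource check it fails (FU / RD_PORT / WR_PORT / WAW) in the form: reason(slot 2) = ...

#0 MEM src=r4,r2 dispatched  <A:1 Mu:2 Ld:0 B:1 rd:4 wr:2>
#1 ALU src=r0,r1 dispatched  <A:0 Mu:2 Ld:0 B:1 rd:2 wr:1>
#2 MUL src=r5,r5 held:WAW  <A:0 Mu:2 Ld:0 B:1 rd:2 wr:1>
#3 ALU src=r0,r4 held:FU  <A:0 Mu:2 Ld:0 B:1 rd:2 wr:1>
#4 ALU src=r5,r2 held:FU  <A:0 Mu:2 Ld:0 B:1 rd:2 wr:1>
#5 ALU src=r4,r3 held:FU  <A:0 Mu:2 Ld:0 B:1 rd:2 wr:1>
#6 ALU src=r4,r5 held:FU  <A:0 Mu:2 Ld:0 B:1 rd:2 wr:1>
#7 BR src=r5,r3 dispatched  <A:0 Mu:2 Ld:0 B:0 rd:0 wr:1>

reason(slot 2) = WAW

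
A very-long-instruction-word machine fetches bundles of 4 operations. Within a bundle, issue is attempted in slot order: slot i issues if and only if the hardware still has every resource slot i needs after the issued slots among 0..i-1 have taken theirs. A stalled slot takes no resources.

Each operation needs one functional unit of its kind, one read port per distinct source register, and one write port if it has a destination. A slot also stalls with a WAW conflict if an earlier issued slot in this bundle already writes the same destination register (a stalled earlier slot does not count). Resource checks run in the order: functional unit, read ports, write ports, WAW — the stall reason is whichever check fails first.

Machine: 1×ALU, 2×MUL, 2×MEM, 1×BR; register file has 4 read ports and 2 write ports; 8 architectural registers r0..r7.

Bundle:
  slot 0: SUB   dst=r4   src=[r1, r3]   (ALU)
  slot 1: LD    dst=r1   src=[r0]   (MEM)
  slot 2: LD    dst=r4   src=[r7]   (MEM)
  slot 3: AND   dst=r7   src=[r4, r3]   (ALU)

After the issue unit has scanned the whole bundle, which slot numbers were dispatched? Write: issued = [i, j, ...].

issued = [0, 1]

  0. ALU→r4 ⇒ go  {0A/2Mu/2Ld/1B | 2r 1w}
  1. MEM→r1 ⇒ go  {0A/2Mu/1Ld/1B | 1r 0w}
  2. MEM→r4 ⇒ no(WR_PORT)  {0A/2Mu/1Ld/1B | 1r 0w}
  3. ALU→r7 ⇒ no(FU)  {0A/2Mu/1Ld/1B | 1r 0w}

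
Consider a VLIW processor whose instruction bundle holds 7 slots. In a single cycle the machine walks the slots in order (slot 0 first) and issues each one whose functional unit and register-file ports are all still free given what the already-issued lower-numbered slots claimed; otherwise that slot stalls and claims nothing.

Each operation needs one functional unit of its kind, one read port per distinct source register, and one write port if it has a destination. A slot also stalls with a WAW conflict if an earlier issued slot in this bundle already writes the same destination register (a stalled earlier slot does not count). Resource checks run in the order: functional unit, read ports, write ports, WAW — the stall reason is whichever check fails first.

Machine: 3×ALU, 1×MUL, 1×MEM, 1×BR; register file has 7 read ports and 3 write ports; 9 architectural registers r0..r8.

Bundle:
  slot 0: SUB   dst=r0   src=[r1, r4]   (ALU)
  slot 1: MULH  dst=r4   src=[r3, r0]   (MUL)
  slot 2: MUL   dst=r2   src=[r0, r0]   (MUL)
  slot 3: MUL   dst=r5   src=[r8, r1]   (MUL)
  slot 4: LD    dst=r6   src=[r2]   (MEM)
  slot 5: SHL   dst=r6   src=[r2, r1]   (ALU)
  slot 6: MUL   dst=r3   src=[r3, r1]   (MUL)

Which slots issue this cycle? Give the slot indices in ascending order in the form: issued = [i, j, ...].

(0) want 1×ALU +2rd +1wr — yes → AL2|MU1|ME1|BR1|rd5|wr2
(1) want 1×MUL +2rd +1wr — yes → AL2|MU0|ME1|BR1|rd3|wr1
(2) want 1×MUL +1rd +1wr — FU → AL2|MU0|ME1|BR1|rd3|wr1
(3) want 1×MUL +2rd +1wr — FU → AL2|MU0|ME1|BR1|rd3|wr1
(4) want 1×MEM +1rd +1wr — yes → AL2|MU0|ME0|BR1|rd2|wr0
(5) want 1×ALU +2rd +1wr — WR_PORT → AL2|MU0|ME0|BR1|rd2|wr0
(6) want 1×MUL +2rd +1wr — FU → AL2|MU0|ME0|BR1|rd2|wr0

issued = [0, 1, 4]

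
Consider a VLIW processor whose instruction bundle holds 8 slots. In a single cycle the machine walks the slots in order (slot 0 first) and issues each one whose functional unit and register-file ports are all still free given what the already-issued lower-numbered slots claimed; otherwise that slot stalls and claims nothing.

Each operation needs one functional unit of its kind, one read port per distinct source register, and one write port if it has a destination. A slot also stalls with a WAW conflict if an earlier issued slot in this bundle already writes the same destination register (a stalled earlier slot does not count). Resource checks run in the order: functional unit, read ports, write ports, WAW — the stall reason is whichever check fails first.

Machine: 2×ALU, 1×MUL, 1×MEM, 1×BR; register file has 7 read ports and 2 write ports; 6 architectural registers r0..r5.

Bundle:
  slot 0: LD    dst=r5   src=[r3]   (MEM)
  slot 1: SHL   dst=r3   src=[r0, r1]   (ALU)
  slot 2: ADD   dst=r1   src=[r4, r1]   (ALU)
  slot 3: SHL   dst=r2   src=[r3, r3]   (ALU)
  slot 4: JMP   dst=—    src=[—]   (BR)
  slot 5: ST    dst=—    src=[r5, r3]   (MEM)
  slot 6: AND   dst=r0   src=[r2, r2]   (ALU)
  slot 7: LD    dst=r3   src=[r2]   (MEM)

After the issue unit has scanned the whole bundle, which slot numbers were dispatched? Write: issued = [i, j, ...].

#0 MEM src=r3 dispatched  <A:2 Mu:1 Ld:0 B:1 rd:6 wr:1>
#1 ALU src=r0,r1 dispatched  <A:1 Mu:1 Ld:0 B:1 rd:4 wr:0>
#2 ALU src=r4,r1 held:WR_PORT  <A:1 Mu:1 Ld:0 B:1 rd:4 wr:0>
#3 ALU src=r3,r3 held:WR_PORT  <A:1 Mu:1 Ld:0 B:1 rd:4 wr:0>
#4 BR src=- dispatched  <A:1 Mu:1 Ld:0 B:0 rd:4 wr:0>
#5 MEM src=r5,r3 held:FU  <A:1 Mu:1 Ld:0 B:0 rd:4 wr:0>
#6 ALU src=r2,r2 held:WR_PORT  <A:1 Mu:1 Ld:0 B:0 rd:4 wr:0>
#7 MEM src=r2 held:FU  <A:1 Mu:1 Ld:0 B:0 rd:4 wr:0>

issued = [0, 1, 4]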